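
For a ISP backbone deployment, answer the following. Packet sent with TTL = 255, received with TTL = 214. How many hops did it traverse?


Given: initial TTL = 255, received TTL = 214
Hops = initial TTL - received TTL
Hops = 255 - 214 = 41

41


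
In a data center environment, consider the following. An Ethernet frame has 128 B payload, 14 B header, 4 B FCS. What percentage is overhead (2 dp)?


Given: payload = 128 B, header = 14 B, trailer = 4 B
Overhead bytes = header + trailer = 14 + 4 = 18
Total frame = payload + overhead = 128 + 18 = 146
Overhead % = 18 / 146 * 100 = 12.3288% -> 12.33% (2 dp)

12.33


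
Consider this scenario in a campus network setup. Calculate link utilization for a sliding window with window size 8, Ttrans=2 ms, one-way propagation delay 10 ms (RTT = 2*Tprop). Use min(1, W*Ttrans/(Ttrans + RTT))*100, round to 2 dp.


Given: W = 8, Ttrans = 2 ms, RTT = 20 ms (= 2 * Tprop, Tprop = 10 ms)
Cycle time = Ttrans + RTT = 2 + 20 = 22 ms (first packet sent until its ACK returns)
W * Ttrans = 8 * 2 = 16 ms of sending per cycle
W * Ttrans / (Ttrans + RTT) = 16 / 22 = 0.727273
U = min(1, 0.727273) = 0.727273
U% = 72.73%

72.73


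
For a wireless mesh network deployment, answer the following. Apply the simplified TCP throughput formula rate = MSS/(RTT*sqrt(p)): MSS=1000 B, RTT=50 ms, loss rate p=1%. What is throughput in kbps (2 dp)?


Given: MSS = 1000 bytes, RTT = 50 ms, loss = 1%
RTT in seconds = 50 / 1000 = 0.05
Loss rate = 1% = 0.01
sqrt(loss) = sqrt(0.01) = 0.1
Throughput (bytes/s) = 1000 / (0.05 * 0.1) = 200000.0000
Throughput (kbps) = 200000.0000 * 8 / 1000 = 1600.000000 -> 1600.00 kbps (2 dp)

1600.00


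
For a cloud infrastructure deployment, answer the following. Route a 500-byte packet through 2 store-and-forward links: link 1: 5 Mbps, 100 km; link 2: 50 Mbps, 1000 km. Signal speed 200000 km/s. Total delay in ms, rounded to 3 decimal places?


Packet = 500 bytes = 4000 bits. Store-and-forward: sum (t_trans + t_prop) per link.
Link 1: t_trans = 4000/(5*10^6) s = 0.8000 ms; t_prop = 100/200000 s = 0.5000 ms; subtotal = 1.3000 ms
Link 2: t_trans = 4000/(50*10^6) s = 0.0800 ms; t_prop = 1000/200000 s = 5.0000 ms; subtotal = 5.0800 ms
End-to-end = 1.3000 + 5.0800 = 6.3800 ms -> 6.380 ms (3 dp)

6.380


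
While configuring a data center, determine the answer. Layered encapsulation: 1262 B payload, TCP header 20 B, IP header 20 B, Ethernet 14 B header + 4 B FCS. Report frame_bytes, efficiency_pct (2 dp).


TCP segment = 1262 + 20 = 1282 B
IP packet = 1282 + 20 = 1302 B
Ethernet frame = 1302 + 14 + 4 = 1320 B
Efficiency = app / frame = 1262 / 1320 = 0.956061 = 95.6061% -> 95.61% (2 dp)

1320, 95.61


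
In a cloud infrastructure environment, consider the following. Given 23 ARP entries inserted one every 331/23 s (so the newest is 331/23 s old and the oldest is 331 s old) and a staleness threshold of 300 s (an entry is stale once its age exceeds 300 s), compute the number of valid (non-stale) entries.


Ages are k * 331/23 s for k = 1..23 (spacing = 14.3913 s).
Entry k is valid iff k * 331/23 <= 300 iff k <= 23 * 300 / 331 = 20.8459
n_valid = floor(20.8459) = 20
(n_stale = 23 - 20 = 3)

20


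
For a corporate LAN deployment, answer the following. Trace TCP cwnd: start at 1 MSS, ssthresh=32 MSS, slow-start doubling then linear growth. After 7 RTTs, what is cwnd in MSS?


RTT 0: cwnd = 1 MSS (initial)
RTT 1: cwnd = 2 MSS (slow start, doubled)
RTT 2: cwnd = 4 MSS (slow start, doubled)
RTT 3: cwnd = 8 MSS (slow start, doubled)
RTT 4: cwnd = 16 MSS (slow start, doubled)
RTT 5: cwnd = 32 MSS (slow start, doubled)
RTT 6: cwnd = 33 MSS (congestion avoidance, +1)
RTT 7: cwnd = 34 MSS (congestion avoidance, +1)

34


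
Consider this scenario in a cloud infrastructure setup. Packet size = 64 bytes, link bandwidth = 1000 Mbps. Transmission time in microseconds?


Given: packet = 64 bytes, bandwidth = 1000 Mbps
Packet in bits = 64 * 8 = 512 bits
Bandwidth = 1000 * 10^6 = 1000000000 bps
Time = 512 / 1000000000 seconds
Time in us = 512 * 10^6 / 1000000000 = 0.512

0.512


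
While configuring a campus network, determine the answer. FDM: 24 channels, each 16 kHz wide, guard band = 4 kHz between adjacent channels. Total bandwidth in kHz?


Given: 24 channels, 16 kHz each, guard = 4 kHz
Channel bandwidth = 24 * 16 = 384 kHz
Guard bands = 23 gaps * 4 kHz = 92 kHz
Total = 384 + 92 = 476 kHz

476


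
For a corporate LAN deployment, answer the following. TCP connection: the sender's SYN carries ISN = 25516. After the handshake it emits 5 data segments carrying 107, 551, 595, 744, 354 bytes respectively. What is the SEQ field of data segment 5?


The SYN occupies sequence number ISN = 25516, so the first data byte is ISN + 1 = 25517.
SEQ of data segment i = (ISN + 1) + sum of payload sizes of segments 1..i-1.
Segment 1: SEQ = 25517, payload = 107 bytes
Segment 2: SEQ = 25624, payload = 551 bytes
Segment 3: SEQ = 26175, payload = 595 bytes
Segment 4: SEQ = 26770, payload = 744 bytes
Segment 5: SEQ = 27514, payload = 354 bytes
SEQ of segment 5 = 25517 + 107 + 551 + 595 + 744 = 27514

27514


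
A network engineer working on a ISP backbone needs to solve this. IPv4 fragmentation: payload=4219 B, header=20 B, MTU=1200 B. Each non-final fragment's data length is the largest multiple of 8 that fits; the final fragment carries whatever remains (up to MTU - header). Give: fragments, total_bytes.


Max data per non-final fragment = floor((MTU - header)/8)*8 = floor((1200 - 20)/8)*8 = floor(1180/8)*8 = 1176 B
Final fragment needs no 8-byte alignment: it can carry up to MTU - header = 1180 B
Non-final fragments needed = ceil((payload - 1180) / 1176) = ceil(3039/1176) = ceil(2.5842) = 3
Number of fragments = 3 + 1 = 4
Fragment sizes (data): 3 * 1176 B + 691 B (last, 691 <= 1180 OK)
Total bytes sent = payload + n_frags * header = 4219 + 4*20 = 4219 + 80 = 4299 B

4, 4299


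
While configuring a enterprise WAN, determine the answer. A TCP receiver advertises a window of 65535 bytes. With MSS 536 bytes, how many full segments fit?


Given: RWND = 65535 bytes, MSS = 536 bytes
Full segments = floor(RWND / MSS)
Full segments = floor(65535 / 536)
Full segments = floor(122.2668) = 122

122


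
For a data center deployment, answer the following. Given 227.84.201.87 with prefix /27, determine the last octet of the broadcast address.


Given: IP = 227.84.201.87, prefix = /27
Host bits = 32 - 27 = 5
Network last octet = 87 AND mask = 64
Host part size = 2^5 - 1 = 31
Broadcast last octet = 64 OR 31 = 95

95


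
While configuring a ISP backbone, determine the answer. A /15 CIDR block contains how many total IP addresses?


Given: CIDR prefix /15
Host bits = 32 - 15 = 17
Total addresses = 2^17 = 131072

131072


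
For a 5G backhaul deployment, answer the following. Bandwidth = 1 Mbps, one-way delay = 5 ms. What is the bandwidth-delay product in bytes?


Given: bandwidth = 1 Mbps, delay = 5 ms
BDP in bits = 1 * 10^6 * 5 / 1000
BDP in bits = 5000
BDP in bytes = 5000 / 8 = 625

625


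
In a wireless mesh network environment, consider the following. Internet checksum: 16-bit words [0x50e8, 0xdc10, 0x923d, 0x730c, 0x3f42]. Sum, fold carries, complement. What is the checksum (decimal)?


Given words: [0x50e8, 0xdc10, 0x923d, 0x730c, 0x3f42]
Step 1: Sum all words
Raw sum = 20712 + 56336 + 37437 + 29452 + 16194 = 160131
Step 2: Fold carry: (29059 + 2) = 29061
One's complement = ~29061 & 0xFFFF = 36474

36474


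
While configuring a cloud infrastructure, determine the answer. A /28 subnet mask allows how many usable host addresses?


Given: subnet mask /28
Host bits = 32 - 28 = 4
Total addresses = 2^4 = 16
Usable hosts = 16 - 2 (network + broadcast) = 14

14


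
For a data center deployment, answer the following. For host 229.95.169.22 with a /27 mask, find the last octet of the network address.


Given: IP = 229.95.169.22, prefix = /27
Subnet mask = 255.255.255.224
Last octet of IP: 22
Last octet of mask: 224
Network last octet = 22 AND 224 = 0

0


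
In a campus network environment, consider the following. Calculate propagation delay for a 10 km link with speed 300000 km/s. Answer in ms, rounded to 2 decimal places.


Given: distance = 10 km, speed = 300000 km/s
Delay = distance / speed = 10 / 300000 seconds
Delay in ms = 10 * 1000 / 300000
Delay = 0.0333 ms
Rounded to 2 dp = 0.03 ms

0.03


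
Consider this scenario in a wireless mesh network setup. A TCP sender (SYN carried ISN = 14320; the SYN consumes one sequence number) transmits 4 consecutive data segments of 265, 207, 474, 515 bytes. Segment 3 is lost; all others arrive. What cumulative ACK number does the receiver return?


SYN uses sequence number 14320; first data byte = ISN + 1 = 14321.
Segment 1: SEQ = 14321, len = 265 B, covers [14321, 14585]
Segment 2: SEQ = 14586, len = 207 B, covers [14586, 14792]
Segment 3: SEQ = 14793, len = 474 B, covers [14793, 15266] [LOST]
Segment 4: SEQ = 15267, len = 515 B, covers [15267, 15781]
In-order data received: bytes [14321, 14792] (segments 1..2).
Segment 3 missing -> gap begins at byte 14793; later segments buffered out of order.
Cumulative ACK = next expected in-order byte = 14321 + 265 + 207 = 14793

14793


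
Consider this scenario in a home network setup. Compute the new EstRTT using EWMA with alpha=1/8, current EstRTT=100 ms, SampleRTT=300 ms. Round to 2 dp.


Given: EstRTT = 100 ms, SampleRTT = 300 ms, alpha = 1/8
New EstRTT = (1 - alpha) * EstRTT + alpha * SampleRTT
(7/8) * 100 = 87.5
(1/8) * 300 = 37.5
New EstRTT = 87.5 + 37.5 = 125 ms -> 125.00 ms (2 dp)

125.00


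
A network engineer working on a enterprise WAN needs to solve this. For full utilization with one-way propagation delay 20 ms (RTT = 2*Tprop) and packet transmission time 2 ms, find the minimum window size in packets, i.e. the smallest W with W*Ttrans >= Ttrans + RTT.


Given: Ttrans = 2 ms, RTT = 40 ms (= 2 * Tprop, Tprop = 20 ms)
Time until first ACK returns = Ttrans + RTT = 2 + 40 = 42 ms
Need W * Ttrans >= Ttrans + RTT  ->  W >= (Ttrans + RTT) / Ttrans
(Ttrans + RTT) / Ttrans = 42 / 2 = 21
W_min = ceil(21) = 21

21


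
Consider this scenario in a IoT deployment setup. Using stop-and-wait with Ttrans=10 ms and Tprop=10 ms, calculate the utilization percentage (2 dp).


Given: Ttrans = 10 ms, Tprop = 10 ms
RTT = 2 * Tprop = 2 * 10 = 20 ms
U = Ttrans / (Ttrans + RTT)
U = 10 / (10 + 20)
U = 10 / 30 = 0.333333
U% = 33.33%

33.33


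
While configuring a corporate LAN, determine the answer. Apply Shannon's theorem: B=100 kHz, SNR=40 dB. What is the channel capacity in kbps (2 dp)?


Given: B = 100 kHz, SNR = 40 dB
SNR linear = 10^(40/10) = 10000
1 + SNR = 10001
log2(10001) = 13.2878566418
C = 100 * 1000 * 13.2878566418 = 1328785.6642 bps
C = 1328.785664 kbps -> 1328.79 kbps (2 dp)

1328.79


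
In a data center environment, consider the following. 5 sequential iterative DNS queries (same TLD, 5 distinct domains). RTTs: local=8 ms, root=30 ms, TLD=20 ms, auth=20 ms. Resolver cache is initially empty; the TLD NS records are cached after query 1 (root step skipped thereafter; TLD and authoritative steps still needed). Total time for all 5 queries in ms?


Lookup 1 (cold cache): local + root + TLD + auth = 8 + 30 + 20 + 20 = 78 ms
Lookups 2..5 (TLD NS cached -> skip root; new domain -> still ask TLD and auth): local + TLD + auth = 8 + 20 + 20 = 48 ms each
Remaining 4 lookups: 4 * 48 = 192 ms
Total = 78 + 192 = 270 ms

270


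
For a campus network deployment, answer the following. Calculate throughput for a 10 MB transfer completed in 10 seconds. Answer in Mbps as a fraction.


Given: file = 10 MB, time = 10 s
File in Mb = 10 * 8 = 80 Mb
Throughput = 80 / 10 Mbps
Throughput = 8 Mbps

8


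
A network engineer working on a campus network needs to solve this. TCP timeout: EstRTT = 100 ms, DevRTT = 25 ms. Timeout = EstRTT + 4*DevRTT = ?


Given: EstRTT = 100 ms, DevRTT = 25 ms
Timeout = EstRTT + 4 * DevRTT
4 * DevRTT = 4 * 25 = 100
Timeout = 100 + 100 = 200 ms

200


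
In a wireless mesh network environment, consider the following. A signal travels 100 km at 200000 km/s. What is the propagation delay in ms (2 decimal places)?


Given: distance = 100 km, speed = 200000 km/s
Delay = distance / speed = 100 / 200000 seconds
Delay in ms = 100 * 1000 / 200000
Delay = 0.5000 ms
Rounded to 2 dp = 0.50 ms

0.50


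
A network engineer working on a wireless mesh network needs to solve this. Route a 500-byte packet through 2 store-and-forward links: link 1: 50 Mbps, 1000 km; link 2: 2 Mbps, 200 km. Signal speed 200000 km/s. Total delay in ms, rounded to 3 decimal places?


Packet = 500 bytes = 4000 bits. Store-and-forward: sum (t_trans + t_prop) per link.
Link 1: t_trans = 4000/(50*10^6) s = 0.0800 ms; t_prop = 1000/200000 s = 5.0000 ms; subtotal = 5.0800 ms
Link 2: t_trans = 4000/(2*10^6) s = 2.0000 ms; t_prop = 200/200000 s = 1.0000 ms; subtotal = 3.0000 ms
End-to-end = 5.0800 + 3.0000 = 8.0800 ms -> 8.080 ms (3 dp)

8.080


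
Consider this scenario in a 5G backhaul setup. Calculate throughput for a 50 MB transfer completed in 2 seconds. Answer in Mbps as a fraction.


Given: file = 50 MB, time = 2 s
File in Mb = 50 * 8 = 400 Mb
Throughput = 400 / 2 Mbps
Throughput = 200 Mbps

200


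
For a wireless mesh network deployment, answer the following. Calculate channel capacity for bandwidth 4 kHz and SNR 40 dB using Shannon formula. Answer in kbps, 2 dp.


Given: B = 4 kHz, SNR = 40 dB
SNR linear = 10^(40/10) = 10000
1 + SNR = 10001
log2(10001) = 13.2878566418
C = 4 * 1000 * 13.2878566418 = 53151.4266 bps
C = 53.151427 kbps -> 53.15 kbps (2 dp)

53.15


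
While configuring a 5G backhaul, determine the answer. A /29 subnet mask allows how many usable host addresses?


Given: subnet mask /29
Host bits = 32 - 29 = 3
Total addresses = 2^3 = 8
Usable hosts = 8 - 2 (network + broadcast) = 6

6


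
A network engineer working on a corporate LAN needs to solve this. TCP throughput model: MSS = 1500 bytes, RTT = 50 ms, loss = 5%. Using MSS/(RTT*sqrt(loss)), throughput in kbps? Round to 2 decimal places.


Given: MSS = 1500 bytes, RTT = 50 ms, loss = 5%
RTT in seconds = 50 / 1000 = 0.05
Loss rate = 5% = 0.05
sqrt(loss) = sqrt(0.05) = 0.223606797750
Throughput (bytes/s) = 1500 / (0.05 * 0.223606797750) = 134164.0786
Throughput (kbps) = 134164.0786 * 8 / 1000 = 1073.312629 -> 1073.31 kbps (2 dp)

1073.31


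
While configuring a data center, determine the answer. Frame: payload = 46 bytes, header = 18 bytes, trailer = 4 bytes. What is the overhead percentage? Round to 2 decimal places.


Given: payload = 46 B, header = 18 B, trailer = 4 B
Overhead bytes = header + trailer = 18 + 4 = 22
Total frame = payload + overhead = 46 + 22 = 68
Overhead % = 22 / 68 * 100 = 32.3529% -> 32.35% (2 dp)

32.35


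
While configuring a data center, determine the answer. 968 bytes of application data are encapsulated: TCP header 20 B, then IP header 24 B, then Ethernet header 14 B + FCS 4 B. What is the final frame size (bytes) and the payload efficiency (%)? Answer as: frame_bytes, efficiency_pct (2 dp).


TCP segment = 968 + 20 = 988 B
IP packet = 988 + 24 = 1012 B
Ethernet frame = 1012 + 14 + 4 = 1030 B
Efficiency = app / frame = 968 / 1030 = 0.939806 = 93.9806% -> 93.98% (2 dp)

1030, 93.98


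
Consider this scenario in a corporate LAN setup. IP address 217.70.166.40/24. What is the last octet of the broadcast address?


Given: IP = 217.70.166.40, prefix = /24
Host bits = 32 - 24 = 8
Network last octet = 40 AND mask = 0
Host part size = 2^8 - 1 = 255
Broadcast last octet = 0 OR 255 = 255

255


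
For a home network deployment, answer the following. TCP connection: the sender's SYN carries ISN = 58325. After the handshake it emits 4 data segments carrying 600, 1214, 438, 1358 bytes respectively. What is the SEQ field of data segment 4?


The SYN occupies sequence number ISN = 58325, so the first data byte is ISN + 1 = 58326.
SEQ of data segment i = (ISN + 1) + sum of payload sizes of segments 1..i-1.
Segment 1: SEQ = 58326, payload = 600 bytes
Segment 2: SEQ = 58926, payload = 1214 bytes
Segment 3: SEQ = 60140, payload = 438 bytes
Segment 4: SEQ = 60578, payload = 1358 bytes
SEQ of segment 4 = 58326 + 600 + 1214 + 438 = 60578

60578


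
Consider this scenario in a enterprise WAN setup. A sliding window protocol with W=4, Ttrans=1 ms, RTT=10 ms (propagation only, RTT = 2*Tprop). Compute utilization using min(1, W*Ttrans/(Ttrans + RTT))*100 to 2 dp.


Given: W = 4, Ttrans = 1 ms, RTT = 10 ms (= 2 * Tprop, Tprop = 5 ms)
Cycle time = Ttrans + RTT = 1 + 10 = 11 ms (first packet sent until its ACK returns)
W * Ttrans = 4 * 1 = 4 ms of sending per cycle
W * Ttrans / (Ttrans + RTT) = 4 / 11 = 0.363636
U = min(1, 0.363636) = 0.363636
U% = 36.36%

36.36


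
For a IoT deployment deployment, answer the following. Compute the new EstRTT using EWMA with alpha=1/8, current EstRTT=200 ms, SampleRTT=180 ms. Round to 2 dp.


Given: EstRTT = 200 ms, SampleRTT = 180 ms, alpha = 1/8
New EstRTT = (1 - alpha) * EstRTT + alpha * SampleRTT
(7/8) * 200 = 175
(1/8) * 180 = 22.5
New EstRTT = 175 + 22.5 = 197.5 ms -> 197.50 ms (2 dp)

197.50


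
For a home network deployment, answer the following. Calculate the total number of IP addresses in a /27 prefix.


Given: CIDR prefix /27
Host bits = 32 - 27 = 5
Total addresses = 2^5 = 32

32


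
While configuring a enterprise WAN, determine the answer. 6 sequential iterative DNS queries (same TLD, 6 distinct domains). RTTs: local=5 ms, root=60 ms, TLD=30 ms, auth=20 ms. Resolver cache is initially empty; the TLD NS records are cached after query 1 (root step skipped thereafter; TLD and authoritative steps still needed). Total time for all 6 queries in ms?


Lookup 1 (cold cache): local + root + TLD + auth = 5 + 60 + 30 + 20 = 115 ms
Lookups 2..6 (TLD NS cached -> skip root; new domain -> still ask TLD and auth): local + TLD + auth = 5 + 30 + 20 = 55 ms each
Remaining 5 lookups: 5 * 55 = 275 ms
Total = 115 + 275 = 390 ms

390


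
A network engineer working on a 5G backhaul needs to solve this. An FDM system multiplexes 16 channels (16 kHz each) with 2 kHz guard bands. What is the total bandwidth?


Given: 16 channels, 16 kHz each, guard = 2 kHz
Channel bandwidth = 16 * 16 = 256 kHz
Guard bands = 15 gaps * 2 kHz = 30 kHz
Total = 256 + 30 = 286 kHz

286


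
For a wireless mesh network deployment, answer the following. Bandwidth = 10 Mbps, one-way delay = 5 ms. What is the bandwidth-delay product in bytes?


Given: bandwidth = 10 Mbps, delay = 5 ms
BDP in bits = 10 * 10^6 * 5 / 1000
BDP in bits = 50000
BDP in bytes = 50000 / 8 = 6250

6250


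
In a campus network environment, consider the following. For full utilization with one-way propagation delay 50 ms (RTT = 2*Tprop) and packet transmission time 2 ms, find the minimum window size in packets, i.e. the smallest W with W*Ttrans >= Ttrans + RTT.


Given: Ttrans = 2 ms, RTT = 100 ms (= 2 * Tprop, Tprop = 50 ms)
Time until first ACK returns = Ttrans + RTT = 2 + 100 = 102 ms
Need W * Ttrans >= Ttrans + RTT  ->  W >= (Ttrans + RTT) / Ttrans
(Ttrans + RTT) / Ttrans = 102 / 2 = 51
W_min = ceil(51) = 51

51


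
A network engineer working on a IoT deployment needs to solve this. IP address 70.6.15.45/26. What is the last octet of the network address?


Given: IP = 70.6.15.45, prefix = /26
Subnet mask = 255.255.255.192
Last octet of IP: 45
Last octet of mask: 192
Network last octet = 45 AND 192 = 0

0


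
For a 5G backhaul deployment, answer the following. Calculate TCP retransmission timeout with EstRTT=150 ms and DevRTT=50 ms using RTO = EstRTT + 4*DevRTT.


Given: EstRTT = 150 ms, DevRTT = 50 ms
Timeout = EstRTT + 4 * DevRTT
4 * DevRTT = 4 * 50 = 200
Timeout = 150 + 200 = 350 ms

350


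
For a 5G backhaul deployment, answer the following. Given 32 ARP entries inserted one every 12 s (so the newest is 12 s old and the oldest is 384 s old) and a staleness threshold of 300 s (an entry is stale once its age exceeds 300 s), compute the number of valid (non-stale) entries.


Ages are k * 384/32 s for k = 1..32 (spacing = 12.0000 s).
Entry k is valid iff k * 384/32 <= 300 iff k <= 32 * 300 / 384 = 25.0000
n_valid = floor(25.0000) = 25
(n_stale = 32 - 25 = 7)

25


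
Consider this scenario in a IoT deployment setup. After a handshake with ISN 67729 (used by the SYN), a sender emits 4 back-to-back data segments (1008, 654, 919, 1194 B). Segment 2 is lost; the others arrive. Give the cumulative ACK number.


SYN uses sequence number 67729; first data byte = ISN + 1 = 67730.
Segment 1: SEQ = 67730, len = 1008 B, covers [67730, 68737]
Segment 2: SEQ = 68738, len = 654 B, covers [68738, 69391] [LOST]
Segment 3: SEQ = 69392, len = 919 B, covers [69392, 70310]
Segment 4: SEQ = 70311, len = 1194 B, covers [70311, 71504]
In-order data received: bytes [67730, 68737] (segments 1..1).
Segment 2 missing -> gap begins at byte 68738; later segments buffered out of order.
Cumulative ACK = next expected in-order byte = 67730 + 1008 = 68738

68738


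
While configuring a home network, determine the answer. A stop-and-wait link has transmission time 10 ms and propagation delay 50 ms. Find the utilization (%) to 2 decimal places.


Given: Ttrans = 10 ms, Tprop = 50 ms
RTT = 2 * Tprop = 2 * 50 = 100 ms
U = Ttrans / (Ttrans + RTT)
U = 10 / (10 + 100)
U = 10 / 110 = 0.090909
U% = 9.09%

9.09


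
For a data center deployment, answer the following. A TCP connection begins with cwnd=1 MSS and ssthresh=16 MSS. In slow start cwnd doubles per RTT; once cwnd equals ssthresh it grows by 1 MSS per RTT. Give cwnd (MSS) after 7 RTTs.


RTT 0: cwnd = 1 MSS (initial)
RTT 1: cwnd = 2 MSS (slow start, doubled)
RTT 2: cwnd = 4 MSS (slow start, doubled)
RTT 3: cwnd = 8 MSS (slow start, doubled)
RTT 4: cwnd = 16 MSS (slow start, doubled)
RTT 5: cwnd = 17 MSS (congestion avoidance, +1)
RTT 6: cwnd = 18 MSS (congestion avoidance, +1)
RTT 7: cwnd = 19 MSS (congestion avoidance, +1)

19


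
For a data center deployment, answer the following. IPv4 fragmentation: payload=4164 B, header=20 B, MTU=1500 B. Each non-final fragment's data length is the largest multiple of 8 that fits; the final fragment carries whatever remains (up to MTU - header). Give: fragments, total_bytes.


Max data per non-final fragment = floor((MTU - header)/8)*8 = floor((1500 - 20)/8)*8 = floor(1480/8)*8 = 1480 B
Final fragment needs no 8-byte alignment: it can carry up to MTU - header = 1480 B
Non-final fragments needed = ceil((payload - 1480) / 1480) = ceil(2684/1480) = ceil(1.8135) = 2
Number of fragments = 2 + 1 = 3
Fragment sizes (data): 2 * 1480 B + 1204 B (last, 1204 <= 1480 OK)
Total bytes sent = payload + n_frags * header = 4164 + 3*20 = 4164 + 60 = 4224 B

3, 4224


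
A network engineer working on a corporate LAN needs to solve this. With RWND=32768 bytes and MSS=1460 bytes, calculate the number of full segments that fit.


Given: RWND = 32768 bytes, MSS = 1460 bytes
Full segments = floor(RWND / MSS)
Full segments = floor(32768 / 1460)
Full segments = floor(22.4438) = 22

22


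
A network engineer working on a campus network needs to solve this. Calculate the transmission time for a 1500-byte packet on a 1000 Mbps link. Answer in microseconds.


Given: packet = 1500 bytes, bandwidth = 1000 Mbps
Packet in bits = 1500 * 8 = 12000 bits
Bandwidth = 1000 * 10^6 = 1000000000 bps
Time = 12000 / 1000000000 seconds
Time in us = 12000 * 10^6 / 1000000000 = 12

12


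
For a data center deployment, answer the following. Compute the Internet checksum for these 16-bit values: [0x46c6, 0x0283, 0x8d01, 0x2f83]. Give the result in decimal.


Given words: [0x46c6, 0x0283, 0x8d01, 0x2f83]
Step 1: Sum all words
Raw sum = 18118 + 643 + 36097 + 12163 = 67021
Step 2: Fold carry: (1485 + 1) = 1486
One's complement = ~1486 & 0xFFFF = 64049

64049


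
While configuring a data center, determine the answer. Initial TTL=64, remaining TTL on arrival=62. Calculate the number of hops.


Given: initial TTL = 64, received TTL = 62
Hops = initial TTL - received TTL
Hops = 64 - 62 = 2

2


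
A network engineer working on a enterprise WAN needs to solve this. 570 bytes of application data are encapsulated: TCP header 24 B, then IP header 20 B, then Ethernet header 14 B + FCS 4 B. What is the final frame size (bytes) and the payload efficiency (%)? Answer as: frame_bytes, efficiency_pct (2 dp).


TCP segment = 570 + 24 = 594 B
IP packet = 594 + 20 = 614 B
Ethernet frame = 614 + 14 + 4 = 632 B
Efficiency = app / frame = 570 / 632 = 0.901899 = 90.1899% -> 90.19% (2 dp)

632, 90.19


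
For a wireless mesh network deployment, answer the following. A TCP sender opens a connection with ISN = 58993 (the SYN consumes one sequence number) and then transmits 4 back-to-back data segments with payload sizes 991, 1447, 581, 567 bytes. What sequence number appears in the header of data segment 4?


The SYN occupies sequence number ISN = 58993, so the first data byte is ISN + 1 = 58994.
SEQ of data segment i = (ISN + 1) + sum of payload sizes of segments 1..i-1.
Segment 1: SEQ = 58994, payload = 991 bytes
Segment 2: SEQ = 59985, payload = 1447 bytes
Segment 3: SEQ = 61432, payload = 581 bytes
Segment 4: SEQ = 62013, payload = 567 bytes
SEQ of segment 4 = 58994 + 991 + 1447 + 581 = 62013

62013


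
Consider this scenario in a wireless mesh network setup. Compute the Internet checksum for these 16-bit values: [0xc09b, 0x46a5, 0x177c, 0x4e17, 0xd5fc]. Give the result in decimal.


Given words: [0xc09b, 0x46a5, 0x177c, 0x4e17, 0xd5fc]
Step 1: Sum all words
Raw sum = 49307 + 18085 + 6012 + 19991 + 54780 = 148175
Step 2: Fold carry: (17103 + 2) = 17105
One's complement = ~17105 & 0xFFFF = 48430

48430


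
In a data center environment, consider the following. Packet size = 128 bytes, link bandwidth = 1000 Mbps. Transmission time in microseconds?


Given: packet = 128 bytes, bandwidth = 1000 Mbps
Packet in bits = 128 * 8 = 1024 bits
Bandwidth = 1000 * 10^6 = 1000000000 bps
Time = 1024 / 1000000000 seconds
Time in us = 1024 * 10^6 / 1000000000 = 1.024

1.024


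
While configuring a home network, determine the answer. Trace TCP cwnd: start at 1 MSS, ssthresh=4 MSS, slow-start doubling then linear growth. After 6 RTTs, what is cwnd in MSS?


RTT 0: cwnd = 1 MSS (initial)
RTT 1: cwnd = 2 MSS (slow start, doubled)
RTT 2: cwnd = 4 MSS (slow start, doubled)
RTT 3: cwnd = 5 MSS (congestion avoidance, +1)
RTT 4: cwnd = 6 MSS (congestion avoidance, +1)
RTT 5: cwnd = 7 MSS (congestion avoidance, +1)
RTT 6: cwnd = 8 MSS (congestion avoidance, +1)

8


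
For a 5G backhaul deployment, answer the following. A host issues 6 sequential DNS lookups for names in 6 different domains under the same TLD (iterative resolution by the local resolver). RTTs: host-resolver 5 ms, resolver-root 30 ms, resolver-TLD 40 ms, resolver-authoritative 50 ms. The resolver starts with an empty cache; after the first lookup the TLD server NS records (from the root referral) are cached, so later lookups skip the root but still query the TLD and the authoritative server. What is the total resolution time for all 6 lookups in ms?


Lookup 1 (cold cache): local + root + TLD + auth = 5 + 30 + 40 + 50 = 125 ms
Lookups 2..6 (TLD NS cached -> skip root; new domain -> still ask TLD and auth): local + TLD + auth = 5 + 40 + 50 = 95 ms each
Remaining 5 lookups: 5 * 95 = 475 ms
Total = 125 + 475 = 600 ms

600


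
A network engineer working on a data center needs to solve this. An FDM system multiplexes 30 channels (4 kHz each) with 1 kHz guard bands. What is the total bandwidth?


Given: 30 channels, 4 kHz each, guard = 1 kHz
Channel bandwidth = 30 * 4 = 120 kHz
Guard bands = 29 gaps * 1 kHz = 29 kHz
Total = 120 + 29 = 149 kHz

149


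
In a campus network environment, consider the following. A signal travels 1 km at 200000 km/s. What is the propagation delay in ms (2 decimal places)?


Given: distance = 1 km, speed = 200000 km/s
Delay = distance / speed = 1 / 200000 seconds
Delay in ms = 1 * 1000 / 200000
Delay = 0.0050 ms
Rounded to 2 dp = 0.01 ms

0.01


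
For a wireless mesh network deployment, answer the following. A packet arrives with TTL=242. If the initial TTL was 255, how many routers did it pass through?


Given: initial TTL = 255, received TTL = 242
Hops = initial TTL - received TTL
Hops = 255 - 242 = 13

13


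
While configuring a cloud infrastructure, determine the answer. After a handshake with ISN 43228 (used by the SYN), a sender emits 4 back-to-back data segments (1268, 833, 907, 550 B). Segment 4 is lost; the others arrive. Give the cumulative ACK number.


SYN uses sequence number 43228; first data byte = ISN + 1 = 43229.
Segment 1: SEQ = 43229, len = 1268 B, covers [43229, 44496]
Segment 2: SEQ = 44497, len = 833 B, covers [44497, 45329]
Segment 3: SEQ = 45330, len = 907 B, covers [45330, 46236]
Segment 4: SEQ = 46237, len = 550 B, covers [46237, 46786] [LOST]
In-order data received: bytes [43229, 46236] (segments 1..3).
Segment 4 missing -> gap begins at byte 46237.
Cumulative ACK = next expected in-order byte = 43229 + 1268 + 833 + 907 = 46237

46237


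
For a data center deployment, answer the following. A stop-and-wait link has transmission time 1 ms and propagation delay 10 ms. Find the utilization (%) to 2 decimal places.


Given: Ttrans = 1 ms, Tprop = 10 ms
RTT = 2 * Tprop = 2 * 10 = 20 ms
U = Ttrans / (Ttrans + RTT)
U = 1 / (1 + 20)
U = 1 / 21 = 0.047619
U% = 4.76%

4.76


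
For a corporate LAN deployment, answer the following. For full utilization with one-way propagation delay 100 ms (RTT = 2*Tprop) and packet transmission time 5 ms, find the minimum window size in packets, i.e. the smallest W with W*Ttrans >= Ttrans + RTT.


Given: Ttrans = 5 ms, RTT = 200 ms (= 2 * Tprop, Tprop = 100 ms)
Time until first ACK returns = Ttrans + RTT = 5 + 200 = 205 ms
Need W * Ttrans >= Ttrans + RTT  ->  W >= (Ttrans + RTT) / Ttrans
(Ttrans + RTT) / Ttrans = 205 / 5 = 41
W_min = ceil(41) = 41

41


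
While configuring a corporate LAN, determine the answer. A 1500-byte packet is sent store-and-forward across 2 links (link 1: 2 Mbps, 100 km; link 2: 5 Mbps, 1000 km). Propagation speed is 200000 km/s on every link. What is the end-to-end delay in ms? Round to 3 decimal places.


Packet = 1500 bytes = 12000 bits. Store-and-forward: sum (t_trans + t_prop) per link.
Link 1: t_trans = 12000/(2*10^6) s = 6.0000 ms; t_prop = 100/200000 s = 0.5000 ms; subtotal = 6.5000 ms
Link 2: t_trans = 12000/(5*10^6) s = 2.4000 ms; t_prop = 1000/200000 s = 5.0000 ms; subtotal = 7.4000 ms
End-to-end = 6.5000 + 7.4000 = 13.9000 ms -> 13.900 ms (3 dp)

13.900


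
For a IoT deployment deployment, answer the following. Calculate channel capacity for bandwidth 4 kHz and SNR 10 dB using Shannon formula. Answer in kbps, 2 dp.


Given: B = 4 kHz, SNR = 10 dB
SNR linear = 10^(10/10) = 10
1 + SNR = 11
log2(11) = 3.4594316186
C = 4 * 1000 * 3.4594316186 = 13837.7265 bps
C = 13.837726 kbps -> 13.84 kbps (2 dp)

13.84


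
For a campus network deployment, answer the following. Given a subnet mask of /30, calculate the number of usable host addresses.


Given: subnet mask /30
Host bits = 32 - 30 = 2
Total addresses = 2^2 = 4
Usable hosts = 4 - 2 (network + broadcast) = 2

2


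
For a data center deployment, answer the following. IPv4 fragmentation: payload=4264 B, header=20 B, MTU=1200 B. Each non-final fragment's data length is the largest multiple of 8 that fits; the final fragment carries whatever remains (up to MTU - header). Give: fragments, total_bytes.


Max data per non-final fragment = floor((MTU - header)/8)*8 = floor((1200 - 20)/8)*8 = floor(1180/8)*8 = 1176 B
Final fragment needs no 8-byte alignment: it can carry up to MTU - header = 1180 B
Non-final fragments needed = ceil((payload - 1180) / 1176) = ceil(3084/1176) = ceil(2.6224) = 3
Number of fragments = 3 + 1 = 4
Fragment sizes (data): 3 * 1176 B + 736 B (last, 736 <= 1180 OK)
Total bytes sent = payload + n_frags * header = 4264 + 4*20 = 4264 + 80 = 4344 B

4, 4344


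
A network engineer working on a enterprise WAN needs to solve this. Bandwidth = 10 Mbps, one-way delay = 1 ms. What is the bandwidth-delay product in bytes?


Given: bandwidth = 10 Mbps, delay = 1 ms
BDP in bits = 10 * 10^6 * 1 / 1000
BDP in bits = 10000
BDP in bytes = 10000 / 8 = 1250

1250


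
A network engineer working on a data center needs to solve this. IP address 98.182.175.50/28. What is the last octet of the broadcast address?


Given: IP = 98.182.175.50, prefix = /28
Host bits = 32 - 28 = 4
Network last octet = 50 AND mask = 48
Host part size = 2^4 - 1 = 15
Broadcast last octet = 48 OR 15 = 63

63


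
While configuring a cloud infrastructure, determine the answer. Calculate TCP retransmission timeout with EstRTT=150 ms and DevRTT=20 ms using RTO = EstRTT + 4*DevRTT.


Given: EstRTT = 150 ms, DevRTT = 20 ms
Timeout = EstRTT + 4 * DevRTT
4 * DevRTT = 4 * 20 = 80
Timeout = 150 + 80 = 230 ms

230


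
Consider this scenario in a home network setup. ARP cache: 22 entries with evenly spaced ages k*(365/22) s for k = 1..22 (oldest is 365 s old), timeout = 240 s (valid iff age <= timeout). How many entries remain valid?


Ages are k * 365/22 s for k = 1..22 (spacing = 16.5909 s).
Entry k is valid iff k * 365/22 <= 240 iff k <= 22 * 240 / 365 = 14.4658
n_valid = floor(14.4658) = 14
(n_stale = 22 - 14 = 8)

14


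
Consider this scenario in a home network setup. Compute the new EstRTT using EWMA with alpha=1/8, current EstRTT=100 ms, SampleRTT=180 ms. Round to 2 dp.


Given: EstRTT = 100 ms, SampleRTT = 180 ms, alpha = 1/8
New EstRTT = (1 - alpha) * EstRTT + alpha * SampleRTT
(7/8) * 100 = 87.5
(1/8) * 180 = 22.5
New EstRTT = 87.5 + 22.5 = 110 ms -> 110.00 ms (2 dp)

110.00


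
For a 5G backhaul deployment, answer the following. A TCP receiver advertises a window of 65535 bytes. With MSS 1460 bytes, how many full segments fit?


Given: RWND = 65535 bytes, MSS = 1460 bytes
Full segments = floor(RWND / MSS)
Full segments = floor(65535 / 1460)
Full segments = floor(44.887) = 44

44


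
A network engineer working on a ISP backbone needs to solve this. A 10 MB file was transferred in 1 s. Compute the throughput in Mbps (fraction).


Given: file = 10 MB, time = 1 s
File in Mb = 10 * 8 = 80 Mb
Throughput = 80 / 1 Mbps
Throughput = 80 Mbps

80


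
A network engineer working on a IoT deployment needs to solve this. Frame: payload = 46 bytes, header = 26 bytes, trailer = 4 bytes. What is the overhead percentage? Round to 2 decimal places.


Given: payload = 46 B, header = 26 B, trailer = 4 B
Overhead bytes = header + trailer = 26 + 4 = 30
Total frame = payload + overhead = 46 + 30 = 76
Overhead % = 30 / 76 * 100 = 39.4737% -> 39.47% (2 dp)

39.47


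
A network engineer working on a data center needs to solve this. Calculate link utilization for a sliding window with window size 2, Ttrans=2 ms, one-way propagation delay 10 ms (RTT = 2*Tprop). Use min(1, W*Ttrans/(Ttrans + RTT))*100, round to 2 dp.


Given: W = 2, Ttrans = 2 ms, RTT = 20 ms (= 2 * Tprop, Tprop = 10 ms)
Cycle time = Ttrans + RTT = 2 + 20 = 22 ms (first packet sent until its ACK returns)
W * Ttrans = 2 * 2 = 4 ms of sending per cycle
W * Ttrans / (Ttrans + RTT) = 4 / 22 = 0.181818
U = min(1, 0.181818) = 0.181818
U% = 18.18%

18.18


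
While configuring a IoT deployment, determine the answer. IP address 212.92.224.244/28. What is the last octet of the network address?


Given: IP = 212.92.224.244, prefix = /28
Subnet mask = 255.255.255.240
Last octet of IP: 244
Last octet of mask: 240
Network last octet = 244 AND 240 = 240

240


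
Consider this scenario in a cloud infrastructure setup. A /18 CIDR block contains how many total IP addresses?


Given: CIDR prefix /18
Host bits = 32 - 18 = 14
Total addresses = 2^14 = 16384

16384


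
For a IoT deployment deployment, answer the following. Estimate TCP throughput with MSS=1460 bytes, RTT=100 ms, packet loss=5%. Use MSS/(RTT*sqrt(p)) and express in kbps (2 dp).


Given: MSS = 1460 bytes, RTT = 100 ms, loss = 5%
RTT in seconds = 100 / 1000 = 0.1
Loss rate = 5% = 0.05
sqrt(loss) = sqrt(0.05) = 0.223606797750
Throughput (bytes/s) = 1460 / (0.1 * 0.223606797750) = 65293.1849
Throughput (kbps) = 65293.1849 * 8 / 1000 = 522.345480 -> 522.35 kbps (2 dp)

522.35


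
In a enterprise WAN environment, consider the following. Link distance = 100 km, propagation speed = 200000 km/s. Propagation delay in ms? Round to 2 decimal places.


Given: distance = 100 km, speed = 200000 km/s
Delay = distance / speed = 100 / 200000 seconds
Delay in ms = 100 * 1000 / 200000
Delay = 0.5000 ms
Rounded to 2 dp = 0.50 ms

0.50


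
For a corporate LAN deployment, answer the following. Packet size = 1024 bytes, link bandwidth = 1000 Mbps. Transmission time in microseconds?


Given: packet = 1024 bytes, bandwidth = 1000 Mbps
Packet in bits = 1024 * 8 = 8192 bits
Bandwidth = 1000 * 10^6 = 1000000000 bps
Time = 8192 / 1000000000 seconds
Time in us = 8192 * 10^6 / 1000000000 = 8.192

8.192


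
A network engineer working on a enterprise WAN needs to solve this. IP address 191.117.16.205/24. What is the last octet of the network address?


Given: IP = 191.117.16.205, prefix = /24
Subnet mask = 255.255.255.0
Last octet of IP: 205
Last octet of mask: 0
Network last octet = 205 AND 0 = 0

0


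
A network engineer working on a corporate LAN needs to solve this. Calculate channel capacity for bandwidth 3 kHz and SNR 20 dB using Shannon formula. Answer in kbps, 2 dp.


Given: B = 3 kHz, SNR = 20 dB
SNR linear = 10^(20/10) = 100
1 + SNR = 101
log2(101) = 6.6582114828
C = 3 * 1000 * 6.6582114828 = 19974.6344 bps
C = 19.974634 kbps -> 19.97 kbps (2 dp)

19.97


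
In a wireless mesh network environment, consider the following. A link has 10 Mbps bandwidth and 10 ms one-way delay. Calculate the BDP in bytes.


Given: bandwidth = 10 Mbps, delay = 10 ms
BDP in bits = 10 * 10^6 * 10 / 1000
BDP in bits = 100000
BDP in bytes = 100000 / 8 = 12500

12500


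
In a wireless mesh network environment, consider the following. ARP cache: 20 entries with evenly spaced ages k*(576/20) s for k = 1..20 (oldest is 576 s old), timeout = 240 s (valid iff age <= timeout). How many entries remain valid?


Ages are k * 576/20 s for k = 1..20 (spacing = 28.8000 s).
Entry k is valid iff k * 576/20 <= 240 iff k <= 20 * 240 / 576 = 8.3333
n_valid = floor(8.3333) = 8
(n_stale = 20 - 8 = 12)

8


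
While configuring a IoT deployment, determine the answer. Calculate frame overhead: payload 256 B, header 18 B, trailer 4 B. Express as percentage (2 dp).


Given: payload = 256 B, header = 18 B, trailer = 4 B
Overhead bytes = header + trailer = 18 + 4 = 22
Total frame = payload + overhead = 256 + 22 = 278
Overhead % = 22 / 278 * 100 = 7.9137% -> 7.91% (2 dp)

7.91


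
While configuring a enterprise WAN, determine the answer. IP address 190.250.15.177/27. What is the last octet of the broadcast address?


Given: IP = 190.250.15.177, prefix = /27
Host bits = 32 - 27 = 5
Network last octet = 177 AND mask = 160
Host part size = 2^5 - 1 = 31
Broadcast last octet = 160 OR 31 = 191

191


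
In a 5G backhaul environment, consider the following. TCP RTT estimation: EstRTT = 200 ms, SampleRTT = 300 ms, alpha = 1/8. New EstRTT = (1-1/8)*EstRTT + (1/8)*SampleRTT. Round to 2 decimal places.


Given: EstRTT = 200 ms, SampleRTT = 300 ms, alpha = 1/8
New EstRTT = (1 - alpha) * EstRTT + alpha * SampleRTT
(7/8) * 200 = 175
(1/8) * 300 = 37.5
New EstRTT = 175 + 37.5 = 212.5 ms -> 212.50 ms (2 dp)

212.50


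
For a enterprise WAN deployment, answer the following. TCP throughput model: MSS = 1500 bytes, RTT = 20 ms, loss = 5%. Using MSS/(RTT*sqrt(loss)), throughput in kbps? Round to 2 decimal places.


Given: MSS = 1500 bytes, RTT = 20 ms, loss = 5%
RTT in seconds = 20 / 1000 = 0.02
Loss rate = 5% = 0.05
sqrt(loss) = sqrt(0.05) = 0.223606797750
Throughput (bytes/s) = 1500 / (0.02 * 0.223606797750) = 335410.1966
Throughput (kbps) = 335410.1966 * 8 / 1000 = 2683.281573 -> 2683.28 kbps (2 dp)

2683.28
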